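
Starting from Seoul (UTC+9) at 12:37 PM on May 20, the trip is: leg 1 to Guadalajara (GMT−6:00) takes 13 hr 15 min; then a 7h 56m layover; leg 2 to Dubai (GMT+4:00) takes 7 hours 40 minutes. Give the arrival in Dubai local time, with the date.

Convert departure to UTC: 12:37 PM − 9:00 = 3:37 AM UTC on May 20.
Add 13 hours 15 minutes leg 1 → 4:52 PM UTC.
Add 7 hours and 56 minutes layover in Guadalajara → 12:48 AM UTC (May 21).
Add 7 hours and 40 minutes leg 2 → 8:28 AM UTC.
Dubai is UTC+4:00, so local arrival = 8:28 AM + 4:00 = 12:28 PM on May 21.

12:28 PM on May 21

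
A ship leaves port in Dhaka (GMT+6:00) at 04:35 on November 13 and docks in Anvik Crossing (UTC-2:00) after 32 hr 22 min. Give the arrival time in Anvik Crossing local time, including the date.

Convert departure to UTC: 04:35 − 6:00 = 22:35 UTC on Nov 12.
Add 32 hours and 22 minutes travel time → 06:57 UTC (Nov 14).
Anvik Crossing is UTC−2:00, so local arrival = 06:57 − 2:00 = 04:57 on Nov 14.

04:57 on November 14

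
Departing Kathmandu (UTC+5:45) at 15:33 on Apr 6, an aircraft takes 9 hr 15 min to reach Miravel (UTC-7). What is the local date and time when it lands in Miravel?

12:03 on April 6

Convert departure to UTC: 15:33 − 5:45 = 09:48 UTC on Apr 6.
Add 9 hours 15 minutes travel time → 19:03 UTC.
Miravel is UTC−7:00, so local arrival = 19:03 − 7:00 = 12:03 on Apr 6.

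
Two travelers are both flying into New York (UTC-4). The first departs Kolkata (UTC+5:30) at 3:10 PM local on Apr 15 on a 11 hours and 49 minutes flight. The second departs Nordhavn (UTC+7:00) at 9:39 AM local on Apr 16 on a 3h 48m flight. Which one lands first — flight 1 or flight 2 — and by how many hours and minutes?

the first, by 8 hours 58 minutes

Flight 1 in UTC: 3:10 PM − 5:30 = 9:40 AM on Apr 15.
+11 hours and 49 minutes → arrive 9:29 PM UTC on Apr 15.
Flight 2 in UTC: 9:39 AM − 7:00 = 2:39 AM on Apr 16.
+3 hours and 48 minutes → arrive 6:27 AM UTC on Apr 16.
Flight 1 lands earlier by 8 hours 58 minutes.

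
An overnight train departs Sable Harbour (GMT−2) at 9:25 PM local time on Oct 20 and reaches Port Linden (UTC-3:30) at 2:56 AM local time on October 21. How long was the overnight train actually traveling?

Departure in UTC: 9:25 PM + 2:00 = 11:25 PM on Oct 20.
Arrival in UTC: 2:56 AM + 3:30 = 6:26 AM on Oct 21.
Elapsed = 6:26 AM − 11:25 PM (+1 day) = 7 hours 1 minute.

7 hours 1 minute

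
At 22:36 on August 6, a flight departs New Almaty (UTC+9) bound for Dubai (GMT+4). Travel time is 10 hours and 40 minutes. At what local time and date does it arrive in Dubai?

04:16 on Aug 7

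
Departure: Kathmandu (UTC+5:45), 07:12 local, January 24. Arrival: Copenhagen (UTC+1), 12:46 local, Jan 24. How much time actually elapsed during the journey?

Departure in UTC: 07:12 − 5:45 = 01:27 on Jan 24.
Arrival in UTC: 12:46 − 1:00 = 11:46 on Jan 24.
Elapsed = 11:46 − 01:27 = 10 hours 19 minutes.

10 hours 19 minutes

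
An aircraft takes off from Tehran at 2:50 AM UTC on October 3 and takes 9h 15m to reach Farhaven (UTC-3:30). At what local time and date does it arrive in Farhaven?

8:35 AM on October 3

Departure is given in UTC: 2:50 AM on Oct 3.
Add 9 hours 15 minutes → 12:05 PM UTC.
Farhaven is UTC−3:30: 12:05 PM − 3:30 = 8:35 AM on Oct 3.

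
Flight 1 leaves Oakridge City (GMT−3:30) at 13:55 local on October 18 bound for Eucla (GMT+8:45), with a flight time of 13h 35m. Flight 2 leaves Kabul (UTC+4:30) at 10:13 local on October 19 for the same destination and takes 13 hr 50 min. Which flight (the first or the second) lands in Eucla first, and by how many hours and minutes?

Flight 1 in UTC: 13:55 + 3:30 = 17:25 on Oct 18.
+13 hours 35 minutes → arrive 07:00 UTC on Oct 19.
Flight 2 in UTC: 10:13 − 4:30 = 05:43 on Oct 19.
+13 hours 50 minutes → arrive 19:33 UTC on Oct 19.
Flight 1 lands earlier by 12 hours 33 minutes.

the first, by 12 hours 33 minutes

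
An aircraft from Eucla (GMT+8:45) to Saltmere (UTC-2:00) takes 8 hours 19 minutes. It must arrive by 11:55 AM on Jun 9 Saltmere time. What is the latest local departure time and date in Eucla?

2:21 PM on June 9

Target arrival in UTC: 11:55 AM + 2:00 = 1:55 PM on Jun 9.
Subtract 8 hours and 19 minutes → departure 5:36 AM UTC on Jun 9.
Eucla is UTC+8:45: 5:36 AM + 8:45 = 2:21 PM on Jun 9.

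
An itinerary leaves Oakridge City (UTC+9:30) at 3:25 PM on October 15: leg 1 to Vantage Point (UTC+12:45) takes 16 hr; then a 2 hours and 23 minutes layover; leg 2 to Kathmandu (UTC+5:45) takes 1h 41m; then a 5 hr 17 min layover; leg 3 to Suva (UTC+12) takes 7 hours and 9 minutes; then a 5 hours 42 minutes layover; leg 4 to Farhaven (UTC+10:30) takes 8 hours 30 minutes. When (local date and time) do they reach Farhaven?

3:07 PM on October 17

Convert departure to UTC: 3:25 PM − 9:30 = 5:55 AM UTC on Oct 15.
Add 16 hours leg 1 → 9:55 PM UTC.
Add 2 hours 23 minutes layover in Vantage Point → 12:18 AM UTC (Oct 16).
Add 1 hour 41 minutes leg 2 → 1:59 AM UTC.
Add 5 hours 17 minutes layover in Kathmandu → 7:16 AM UTC.
Add 7 hours and 9 minutes leg 3 → 2:25 PM UTC.
Add 5 hours 42 minutes layover in Suva → 8:07 PM UTC.
Add 8 hours and 30 minutes leg 4 → 4:37 AM UTC (Oct 17).
Farhaven is UTC+10:30, so local arrival = 4:37 AM + 10:30 = 3:07 PM on Oct 17.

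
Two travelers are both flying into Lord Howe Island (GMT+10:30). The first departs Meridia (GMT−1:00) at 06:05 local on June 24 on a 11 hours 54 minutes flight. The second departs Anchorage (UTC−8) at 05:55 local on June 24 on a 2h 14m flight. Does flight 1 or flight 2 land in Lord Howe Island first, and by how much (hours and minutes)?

Flight 1 in UTC: 06:05 + 1:00 = 07:05 on Jun 24.
+11 hours and 54 minutes → arrive 18:59 UTC on Jun 24.
Flight 2 in UTC: 05:55 + 8:00 = 13:55 on Jun 24.
+2 hours and 14 minutes → arrive 16:09 UTC on Jun 24.
Flight 2 lands earlier by 2 hours 50 minutes.

the second, by 2 hours 50 minutes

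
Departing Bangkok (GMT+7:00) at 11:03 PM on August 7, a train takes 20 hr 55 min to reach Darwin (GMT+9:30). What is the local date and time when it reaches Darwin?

10:28 PM on Aug 8

Convert departure to UTC: 11:03 PM − 7:00 = 4:03 PM UTC on Aug 7.
Add 20 hours and 55 minutes travel time → 12:58 PM UTC (Aug 8).
Darwin is UTC+9:30, so local arrival = 12:58 PM + 9:30 = 10:28 PM on Aug 8.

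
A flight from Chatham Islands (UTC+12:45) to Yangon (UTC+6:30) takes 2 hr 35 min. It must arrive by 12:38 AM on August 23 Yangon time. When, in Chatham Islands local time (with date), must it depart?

Target arrival in UTC: 12:38 AM − 6:30 = 6:08 PM on Aug 22.
Subtract 2 hours and 35 minutes → departure 3:33 PM UTC on Aug 22.
Chatham Islands is UTC+12:45: 3:33 PM + 12:45 = 4:18 AM on Aug 23.

4:18 AM on August 23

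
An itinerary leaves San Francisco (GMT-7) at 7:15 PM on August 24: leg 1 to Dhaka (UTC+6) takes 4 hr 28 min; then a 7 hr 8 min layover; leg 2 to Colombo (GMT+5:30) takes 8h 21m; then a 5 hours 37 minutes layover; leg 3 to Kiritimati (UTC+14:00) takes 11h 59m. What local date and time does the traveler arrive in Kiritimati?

Convert departure to UTC: 7:15 PM + 7:00 = 2:15 AM UTC on Aug 25.
Add 4 hours and 28 minutes leg 1 → 6:43 AM UTC.
Add 7 hours and 8 minutes layover in Dhaka → 1:51 PM UTC.
Add 8 hours and 21 minutes leg 2 → 10:12 PM UTC.
Add 5 hours 37 minutes layover in Colombo → 3:49 AM UTC (Aug 26).
Add 11 hours 59 minutes leg 3 → 3:48 PM UTC.
Kiritimati is UTC+14:00, so local arrival = 3:48 PM + 14:00 = 5:48 AM on Aug 27.

5:48 AM on Aug 27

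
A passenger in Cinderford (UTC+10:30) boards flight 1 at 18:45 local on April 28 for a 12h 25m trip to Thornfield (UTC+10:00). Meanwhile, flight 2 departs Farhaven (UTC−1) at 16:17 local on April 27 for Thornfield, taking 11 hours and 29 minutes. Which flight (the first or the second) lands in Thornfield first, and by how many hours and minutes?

Flight 1 in UTC: 18:45 − 10:30 = 08:15 on Apr 28.
+12 hours and 25 minutes → arrive 20:40 UTC on Apr 28.
Flight 2 in UTC: 16:17 + 1:00 = 17:17 on Apr 27.
+11 hours and 29 minutes → arrive 04:46 UTC on Apr 28.
Flight 2 lands earlier by 15 hours 54 minutes.

the second, by 15 hours 54 minutes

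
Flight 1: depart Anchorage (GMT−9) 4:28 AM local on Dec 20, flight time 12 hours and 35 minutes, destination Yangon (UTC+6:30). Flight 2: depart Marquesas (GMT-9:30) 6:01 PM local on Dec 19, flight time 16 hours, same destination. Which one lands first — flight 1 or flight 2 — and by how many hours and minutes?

Flight 1 in UTC: 4:28 AM + 9:00 = 1:28 PM on Dec 20.
+12 hours 35 minutes → arrive 2:03 AM UTC on Dec 21.
Flight 2 in UTC: 6:01 PM + 9:30 = 3:31 AM on Dec 20.
+16 hours → arrive 7:31 PM UTC on Dec 20.
Flight 2 lands earlier by 6 hours 32 minutes.

the second, by 6 hours 32 minutes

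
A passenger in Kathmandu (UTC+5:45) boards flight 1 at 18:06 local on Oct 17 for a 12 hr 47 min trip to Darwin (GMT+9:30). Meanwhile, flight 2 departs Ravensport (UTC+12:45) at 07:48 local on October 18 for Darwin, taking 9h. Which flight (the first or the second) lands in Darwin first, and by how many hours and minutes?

the first, by 2 hours 55 minutes

Flight 1 in UTC: 18:06 − 5:45 = 12:21 on Oct 17.
+12 hours and 47 minutes → arrive 01:08 UTC on Oct 18.
Flight 2 in UTC: 07:48 − 12:45 = 19:03 on Oct 17.
+9 hours → arrive 04:03 UTC on Oct 18.
Flight 1 lands earlier by 2 hours 55 minutes.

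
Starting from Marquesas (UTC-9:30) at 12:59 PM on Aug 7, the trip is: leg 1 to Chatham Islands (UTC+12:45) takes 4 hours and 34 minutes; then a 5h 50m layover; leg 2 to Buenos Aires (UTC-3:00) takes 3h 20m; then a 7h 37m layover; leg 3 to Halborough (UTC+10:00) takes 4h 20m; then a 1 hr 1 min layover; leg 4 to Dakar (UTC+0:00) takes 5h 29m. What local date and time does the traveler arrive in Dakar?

6:40 AM on August 9

Convert departure to UTC: 12:59 PM + 9:30 = 10:29 PM UTC on Aug 7.
Add 4 hours 34 minutes leg 1 → 3:03 AM UTC (Aug 8).
Add 5 hours 50 minutes layover in Chatham Islands → 8:53 AM UTC.
Add 3 hours and 20 minutes leg 2 → 12:13 PM UTC.
Add 7 hours and 37 minutes layover in Buenos Aires → 7:50 PM UTC.
Add 4 hours and 20 minutes leg 3 → 12:10 AM UTC (Aug 9).
Add 1 hour 1 minute layover in Halborough → 1:11 AM UTC.
Add 5 hours and 29 minutes leg 4 → 6:40 AM UTC.
Dakar is UTC+0, so local arrival is the same: 6:40 AM on Aug 9.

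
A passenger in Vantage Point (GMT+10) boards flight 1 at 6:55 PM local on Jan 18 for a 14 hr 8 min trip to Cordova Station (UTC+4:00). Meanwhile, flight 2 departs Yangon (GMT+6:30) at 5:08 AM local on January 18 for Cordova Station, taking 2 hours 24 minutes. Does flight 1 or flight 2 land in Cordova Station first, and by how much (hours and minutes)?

the second, by 22 hours 1 minute

Flight 1 in UTC: 6:55 PM − 10:00 = 8:55 AM on Jan 18.
+14 hours and 8 minutes → arrive 11:03 PM UTC on Jan 18.
Flight 2 in UTC: 5:08 AM − 6:30 = 10:38 PM on Jan 17.
+2 hours and 24 minutes → arrive 1:02 AM UTC on Jan 18.
Flight 2 lands earlier by 22 hours 1 minute.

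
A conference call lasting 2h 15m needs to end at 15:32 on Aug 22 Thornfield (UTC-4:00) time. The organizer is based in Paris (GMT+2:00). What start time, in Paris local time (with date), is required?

Target end time in UTC: 15:32 + 4:00 = 19:32 on Aug 22.
Subtract 2 hours 15 minutes → start 17:17 UTC on Aug 22.
Paris is UTC+2:00: 17:17 + 2:00 = 19:17 on Aug 22.

19:17 on August 22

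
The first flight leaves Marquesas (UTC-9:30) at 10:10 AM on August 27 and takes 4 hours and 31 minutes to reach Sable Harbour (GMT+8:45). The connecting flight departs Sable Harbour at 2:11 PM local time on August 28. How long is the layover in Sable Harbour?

5 hours 15 minutes

Convert departure to UTC: 10:10 AM + 9:30 = 7:40 PM UTC on Aug 27.
Add 4 hours and 31 minutes flight time → 12:11 AM UTC (Aug 28).
Sable Harbour is UTC+8:45, so local arrival = 12:11 AM + 8:45 = 8:56 AM on Aug 28.
Layover = 2:11 PM − 8:56 AM = 5 hours 15 minutes.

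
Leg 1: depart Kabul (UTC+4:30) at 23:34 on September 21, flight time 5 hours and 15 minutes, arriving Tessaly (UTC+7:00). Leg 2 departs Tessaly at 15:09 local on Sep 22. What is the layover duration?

7 hours 50 minutes

Convert departure to UTC: 23:34 − 4:30 = 19:04 UTC on Sep 21.
Add 5 hours 15 minutes flight time → 00:19 UTC (Sep 22).
Tessaly is UTC+7:00, so local arrival = 00:19 + 7:00 = 07:19 on Sep 22.
Layover = 15:09 − 07:19 = 7 hours 50 minutes.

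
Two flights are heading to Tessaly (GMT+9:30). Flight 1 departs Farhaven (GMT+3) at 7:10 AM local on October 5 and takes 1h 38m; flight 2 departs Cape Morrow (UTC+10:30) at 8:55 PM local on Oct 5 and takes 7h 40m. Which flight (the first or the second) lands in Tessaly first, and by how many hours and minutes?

Flight 1 in UTC: 7:10 AM − 3:00 = 4:10 AM on Oct 5.
+1 hour 38 minutes → arrive 5:48 AM UTC on Oct 5.
Flight 2 in UTC: 8:55 PM − 10:30 = 10:25 AM on Oct 5.
+7 hours and 40 minutes → arrive 6:05 PM UTC on Oct 5.
Flight 1 lands earlier by 12 hours 17 minutes.

the first, by 12 hours 17 minutes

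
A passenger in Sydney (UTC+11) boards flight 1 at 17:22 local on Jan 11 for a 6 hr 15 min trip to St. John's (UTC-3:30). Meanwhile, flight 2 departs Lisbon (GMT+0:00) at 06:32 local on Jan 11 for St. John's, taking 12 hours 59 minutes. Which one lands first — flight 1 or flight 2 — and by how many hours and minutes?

Flight 1 in UTC: 17:22 − 11:00 = 06:22 on Jan 11.
+6 hours 15 minutes → arrive 12:37 UTC on Jan 11.
Flight 2 departs at 06:32 UTC (Jan 11).
+12 hours and 59 minutes → arrive 19:31 UTC on Jan 11.
Flight 1 lands earlier by 6 hours 54 minutes.

the first, by 6 hours 54 minutes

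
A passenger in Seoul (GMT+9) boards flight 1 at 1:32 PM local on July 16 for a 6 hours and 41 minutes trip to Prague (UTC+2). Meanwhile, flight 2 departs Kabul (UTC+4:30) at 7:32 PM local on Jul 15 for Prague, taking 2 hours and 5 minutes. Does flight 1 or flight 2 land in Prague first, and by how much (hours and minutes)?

the second, by 18 hours 6 minutes

Flight 1 in UTC: 1:32 PM − 9:00 = 4:32 AM on Jul 16.
+6 hours 41 minutes → arrive 11:13 AM UTC on Jul 16.
Flight 2 in UTC: 7:32 PM − 4:30 = 3:02 PM on Jul 15.
+2 hours 5 minutes → arrive 5:07 PM UTC on Jul 15.
Flight 2 lands earlier by 18 hours 6 minutes.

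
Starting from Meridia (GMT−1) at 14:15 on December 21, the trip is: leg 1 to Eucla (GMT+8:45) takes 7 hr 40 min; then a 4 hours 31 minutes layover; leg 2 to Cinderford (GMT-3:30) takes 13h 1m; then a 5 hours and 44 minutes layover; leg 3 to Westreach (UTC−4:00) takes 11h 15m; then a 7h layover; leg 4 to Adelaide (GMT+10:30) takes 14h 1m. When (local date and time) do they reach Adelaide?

Convert departure to UTC: 14:15 + 1:00 = 15:15 UTC on Dec 21.
Add 7 hours and 40 minutes leg 1 → 22:55 UTC.
Add 4 hours and 31 minutes layover in Eucla → 03:26 UTC (Dec 22).
Add 13 hours and 1 minute leg 2 → 16:27 UTC.
Add 5 hours and 44 minutes layover in Cinderford → 22:11 UTC.
Add 11 hours 15 minutes leg 3 → 09:26 UTC (Dec 23).
Add 7 hours layover in Westreach → 16:26 UTC.
Add 14 hours and 1 minute leg 4 → 06:27 UTC (Dec 24).
Adelaide is UTC+10:30, so local arrival = 06:27 + 10:30 = 16:57 on Dec 24.

16:57 on December 24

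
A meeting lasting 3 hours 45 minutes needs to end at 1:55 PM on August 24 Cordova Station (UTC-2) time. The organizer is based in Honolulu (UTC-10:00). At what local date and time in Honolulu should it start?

2:10 AM on August 24

Target end time in UTC: 1:55 PM + 2:00 = 3:55 PM on Aug 24.
Subtract 3 hours 45 minutes → start 12:10 PM UTC on Aug 24.
Honolulu is UTC−10:00: 12:10 PM − 10:00 = 2:10 AM on Aug 24.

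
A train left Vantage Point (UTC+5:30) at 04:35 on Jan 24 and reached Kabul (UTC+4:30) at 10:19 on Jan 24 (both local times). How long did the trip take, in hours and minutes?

6 hours 44 minutes

Departure in UTC: 04:35 − 5:30 = 23:05 on Jan 23.
Arrival in UTC: 10:19 − 4:30 = 05:49 on Jan 24.
Elapsed = 05:49 − 23:05 (+1 day) = 6 hours 44 minutes.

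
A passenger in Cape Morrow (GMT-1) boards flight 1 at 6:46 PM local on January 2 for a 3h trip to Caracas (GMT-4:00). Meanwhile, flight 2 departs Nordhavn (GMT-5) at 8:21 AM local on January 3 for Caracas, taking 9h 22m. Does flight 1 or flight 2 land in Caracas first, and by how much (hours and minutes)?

Flight 1 in UTC: 6:46 PM + 1:00 = 7:46 PM on Jan 2.
+3 hours → arrive 10:46 PM UTC on Jan 2.
Flight 2 in UTC: 8:21 AM + 5:00 = 1:21 PM on Jan 3.
+9 hours 22 minutes → arrive 10:43 PM UTC on Jan 3.
Flight 1 lands earlier by 23 hours 57 minutes.

the first, by 23 hours 57 minutes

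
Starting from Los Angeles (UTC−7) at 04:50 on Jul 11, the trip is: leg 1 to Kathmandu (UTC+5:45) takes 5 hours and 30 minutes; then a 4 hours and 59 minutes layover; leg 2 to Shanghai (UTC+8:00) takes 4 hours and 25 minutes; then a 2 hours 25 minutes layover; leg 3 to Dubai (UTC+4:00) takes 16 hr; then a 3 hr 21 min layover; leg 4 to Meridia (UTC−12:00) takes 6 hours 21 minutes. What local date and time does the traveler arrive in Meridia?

Convert departure to UTC: 04:50 + 7:00 = 11:50 UTC on Jul 11.
Add 5 hours and 30 minutes leg 1 → 17:20 UTC.
Add 4 hours and 59 minutes layover in Kathmandu → 22:19 UTC.
Add 4 hours 25 minutes leg 2 → 02:44 UTC (Jul 12).
Add 2 hours and 25 minutes layover in Shanghai → 05:09 UTC.
Add 16 hours leg 3 → 21:09 UTC.
Add 3 hours 21 minutes layover in Dubai → 00:30 UTC (Jul 13).
Add 6 hours and 21 minutes leg 4 → 06:51 UTC.
Meridia is UTC−12:00, so local arrival = 06:51 − 12:00 = 18:51 on Jul 12.

18:51 on July 12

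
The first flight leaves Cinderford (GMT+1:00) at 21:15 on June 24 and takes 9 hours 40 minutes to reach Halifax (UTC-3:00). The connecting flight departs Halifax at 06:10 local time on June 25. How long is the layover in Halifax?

3 hours 15 minutes

Convert departure to UTC: 21:15 − 1:00 = 20:15 UTC on Jun 24.
Add 9 hours 40 minutes flight time → 05:55 UTC (Jun 25).
Halifax is UTC−3:00, so local arrival = 05:55 − 3:00 = 02:55 on Jun 25.
Layover = 06:10 − 02:55 = 3 hours 15 minutes.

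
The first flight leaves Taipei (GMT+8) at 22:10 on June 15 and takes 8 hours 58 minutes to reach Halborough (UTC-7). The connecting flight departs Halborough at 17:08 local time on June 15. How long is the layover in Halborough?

1 hour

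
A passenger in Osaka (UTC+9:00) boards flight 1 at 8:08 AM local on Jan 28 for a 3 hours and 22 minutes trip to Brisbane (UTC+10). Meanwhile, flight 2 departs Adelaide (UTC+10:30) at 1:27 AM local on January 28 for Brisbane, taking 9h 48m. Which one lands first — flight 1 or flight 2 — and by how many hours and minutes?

Flight 1 in UTC: 8:08 AM − 9:00 = 11:08 PM on Jan 27.
+3 hours 22 minutes → arrive 2:30 AM UTC on Jan 28.
Flight 2 in UTC: 1:27 AM − 10:30 = 2:57 PM on Jan 27.
+9 hours 48 minutes → arrive 12:45 AM UTC on Jan 28.
Flight 2 lands earlier by 1 hour 45 minutes.

the second, by 1 hour 45 minutes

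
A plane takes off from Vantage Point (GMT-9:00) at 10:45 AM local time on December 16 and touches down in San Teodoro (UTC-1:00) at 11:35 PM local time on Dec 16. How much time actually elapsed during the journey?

4 hours 50 minutes

Departure in UTC: 10:45 AM + 9:00 = 7:45 PM on Dec 16.
Arrival in UTC: 11:35 PM + 1:00 = 12:35 AM on Dec 17.
Elapsed = 12:35 AM − 7:45 PM (+1 day) = 4 hours 50 minutes.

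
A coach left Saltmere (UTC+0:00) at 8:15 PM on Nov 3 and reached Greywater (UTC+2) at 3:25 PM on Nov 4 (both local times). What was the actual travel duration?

17 hours 10 minutes

Departure is already UTC: 8:15 PM on Nov 3.
Arrival in UTC: 3:25 PM − 2:00 = 1:25 PM on Nov 4.
Elapsed = 1:25 PM − 8:15 PM (+1 day) = 17 hours 10 minutes.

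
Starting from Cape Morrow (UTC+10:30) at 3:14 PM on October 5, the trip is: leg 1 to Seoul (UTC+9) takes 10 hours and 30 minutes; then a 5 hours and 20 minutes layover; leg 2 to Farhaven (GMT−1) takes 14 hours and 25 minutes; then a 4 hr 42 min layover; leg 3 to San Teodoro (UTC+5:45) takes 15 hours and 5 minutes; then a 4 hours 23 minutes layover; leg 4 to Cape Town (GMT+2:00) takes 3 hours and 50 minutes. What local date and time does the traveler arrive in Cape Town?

Convert departure to UTC: 3:14 PM − 10:30 = 4:44 AM UTC on Oct 5.
Add 10 hours 30 minutes leg 1 → 3:14 PM UTC.
Add 5 hours and 20 minutes layover in Seoul → 8:34 PM UTC.
Add 14 hours 25 minutes leg 2 → 10:59 AM UTC (Oct 6).
Add 4 hours 42 minutes layover in Farhaven → 3:41 PM UTC.
Add 15 hours 5 minutes leg 3 → 6:46 AM UTC (Oct 7).
Add 4 hours 23 minutes layover in San Teodoro → 11:09 AM UTC.
Add 3 hours and 50 minutes leg 4 → 2:59 PM UTC.
Cape Town is UTC+2:00, so local arrival = 2:59 PM + 2:00 = 4:59 PM on Oct 7.

4:59 PM on Oct 7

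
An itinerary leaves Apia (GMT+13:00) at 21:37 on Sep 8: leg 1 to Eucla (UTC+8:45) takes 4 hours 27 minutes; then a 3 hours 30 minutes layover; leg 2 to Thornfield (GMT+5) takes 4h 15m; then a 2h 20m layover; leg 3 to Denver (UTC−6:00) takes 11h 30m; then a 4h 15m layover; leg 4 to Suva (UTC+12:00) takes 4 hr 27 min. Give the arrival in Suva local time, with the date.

Convert departure to UTC: 21:37 − 13:00 = 08:37 UTC on Sep 8.
Add 4 hours 27 minutes leg 1 → 13:04 UTC.
Add 3 hours and 30 minutes layover in Eucla → 16:34 UTC.
Add 4 hours 15 minutes leg 2 → 20:49 UTC.
Add 2 hours and 20 minutes layover in Thornfield → 23:09 UTC.
Add 11 hours and 30 minutes leg 3 → 10:39 UTC (Sep 9).
Add 4 hours 15 minutes layover in Denver → 14:54 UTC.
Add 4 hours and 27 minutes leg 4 → 19:21 UTC.
Suva is UTC+12:00, so local arrival = 19:21 + 12:00 = 07:21 on Sep 10.

07:21 on Sep 10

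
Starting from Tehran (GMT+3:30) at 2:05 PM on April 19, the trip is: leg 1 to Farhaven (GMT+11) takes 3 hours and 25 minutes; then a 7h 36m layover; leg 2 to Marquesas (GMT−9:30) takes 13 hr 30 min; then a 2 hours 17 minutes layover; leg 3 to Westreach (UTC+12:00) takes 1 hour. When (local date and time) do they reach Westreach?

Convert departure to UTC: 2:05 PM − 3:30 = 10:35 AM UTC on Apr 19.
Add 3 hours and 25 minutes leg 1 → 2:00 PM UTC.
Add 7 hours and 36 minutes layover in Farhaven → 9:36 PM UTC.
Add 13 hours 30 minutes leg 2 → 11:06 AM UTC (Apr 20).
Add 2 hours and 17 minutes layover in Marquesas → 1:23 PM UTC.
Add 1 hour leg 3 → 2:23 PM UTC.
Westreach is UTC+12:00, so local arrival = 2:23 PM + 12:00 = 2:23 AM on Apr 21.

2:23 AM on April 21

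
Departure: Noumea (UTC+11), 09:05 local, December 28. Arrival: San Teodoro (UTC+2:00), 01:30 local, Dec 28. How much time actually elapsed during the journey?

1 hour 25 minutes

Departure in UTC: 09:05 − 11:00 = 22:05 on Dec 27.
Arrival in UTC: 01:30 − 2:00 = 23:30 on Dec 27.
Elapsed = 23:30 − 22:05 = 1 hour 25 minutes.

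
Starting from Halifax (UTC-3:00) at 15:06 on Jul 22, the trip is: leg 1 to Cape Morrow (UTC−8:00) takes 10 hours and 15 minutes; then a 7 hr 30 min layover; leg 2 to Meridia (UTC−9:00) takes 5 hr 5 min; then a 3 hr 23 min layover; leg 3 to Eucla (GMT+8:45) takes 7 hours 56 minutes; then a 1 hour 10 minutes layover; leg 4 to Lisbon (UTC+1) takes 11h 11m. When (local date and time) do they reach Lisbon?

17:36 on July 24

Convert departure to UTC: 15:06 + 3:00 = 18:06 UTC on Jul 22.
Add 10 hours 15 minutes leg 1 → 04:21 UTC (Jul 23).
Add 7 hours and 30 minutes layover in Cape Morrow → 11:51 UTC.
Add 5 hours 5 minutes leg 2 → 16:56 UTC.
Add 3 hours and 23 minutes layover in Meridia → 20:19 UTC.
Add 7 hours and 56 minutes leg 3 → 04:15 UTC (Jul 24).
Add 1 hour and 10 minutes layover in Eucla → 05:25 UTC.
Add 11 hours and 11 minutes leg 4 → 16:36 UTC.
Lisbon is UTC+1:00, so local arrival = 16:36 + 1:00 = 17:36 on Jul 24.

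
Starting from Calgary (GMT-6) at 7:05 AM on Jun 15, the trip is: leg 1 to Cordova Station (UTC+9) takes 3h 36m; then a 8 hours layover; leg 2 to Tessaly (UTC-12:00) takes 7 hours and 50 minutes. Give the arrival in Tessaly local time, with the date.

8:31 PM on June 15

Convert departure to UTC: 7:05 AM + 6:00 = 1:05 PM UTC on Jun 15.
Add 3 hours 36 minutes leg 1 → 4:41 PM UTC.
Add 8 hours layover in Cordova Station → 12:41 AM UTC (Jun 16).
Add 7 hours 50 minutes leg 2 → 8:31 AM UTC.
Tessaly is UTC−12:00, so local arrival = 8:31 AM − 12:00 = 8:31 PM on Jun 15.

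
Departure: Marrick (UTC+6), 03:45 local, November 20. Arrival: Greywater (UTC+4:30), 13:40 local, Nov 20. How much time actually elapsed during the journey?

11 hours 25 minutes

Greywater is 1:30 behind Marrick.
Clock-face elapsed time (ignoring zones) is 9 hours 55 minutes.
Actual elapsed = 9 hours 55 minutes + 1:30 = 11 hours 25 minutes.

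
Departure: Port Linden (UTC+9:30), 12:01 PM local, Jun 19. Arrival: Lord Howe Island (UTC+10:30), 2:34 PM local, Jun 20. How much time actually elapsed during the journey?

25 hours 33 minutes

Departure in UTC: 12:01 PM − 9:30 = 2:31 AM on Jun 19.
Arrival in UTC: 2:34 PM − 10:30 = 4:04 AM on Jun 20.
Elapsed = 4:04 AM − 2:31 AM (+1 day) = 25 hours 33 minutes.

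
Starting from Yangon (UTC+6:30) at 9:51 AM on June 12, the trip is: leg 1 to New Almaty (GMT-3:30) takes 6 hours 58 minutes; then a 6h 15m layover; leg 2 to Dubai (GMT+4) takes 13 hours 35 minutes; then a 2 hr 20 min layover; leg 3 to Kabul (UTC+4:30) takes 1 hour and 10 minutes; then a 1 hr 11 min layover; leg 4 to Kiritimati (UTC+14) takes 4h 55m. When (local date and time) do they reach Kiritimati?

Convert departure to UTC: 9:51 AM − 6:30 = 3:21 AM UTC on Jun 12.
Add 6 hours 58 minutes leg 1 → 10:19 AM UTC.
Add 6 hours 15 minutes layover in New Almaty → 4:34 PM UTC.
Add 13 hours 35 minutes leg 2 → 6:09 AM UTC (Jun 13).
Add 2 hours and 20 minutes layover in Dubai → 8:29 AM UTC.
Add 1 hour 10 minutes leg 3 → 9:39 AM UTC.
Add 1 hour 11 minutes layover in Kabul → 10:50 AM UTC.
Add 4 hours 55 minutes leg 4 → 3:45 PM UTC.
Kiritimati is UTC+14:00, so local arrival = 3:45 PM + 14:00 = 5:45 AM on Jun 14.

5:45 AM on June 14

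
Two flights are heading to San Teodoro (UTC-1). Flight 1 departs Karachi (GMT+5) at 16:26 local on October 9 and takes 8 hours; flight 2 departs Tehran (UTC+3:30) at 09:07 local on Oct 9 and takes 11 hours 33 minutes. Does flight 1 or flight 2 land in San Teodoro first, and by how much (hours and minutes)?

Flight 1 in UTC: 16:26 − 5:00 = 11:26 on Oct 9.
+8 hours → arrive 19:26 UTC on Oct 9.
Flight 2 in UTC: 09:07 − 3:30 = 05:37 on Oct 9.
+11 hours and 33 minutes → arrive 17:10 UTC on Oct 9.
Flight 2 lands earlier by 2 hours 16 minutes.

the second, by 2 hours 16 minutes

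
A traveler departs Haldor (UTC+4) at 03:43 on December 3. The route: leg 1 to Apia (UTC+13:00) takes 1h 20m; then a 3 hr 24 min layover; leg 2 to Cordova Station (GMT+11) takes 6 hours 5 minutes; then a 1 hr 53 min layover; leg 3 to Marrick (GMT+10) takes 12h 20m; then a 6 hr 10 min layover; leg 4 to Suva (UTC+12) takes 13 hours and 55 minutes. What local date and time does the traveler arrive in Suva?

Convert departure to UTC: 03:43 − 4:00 = 23:43 UTC on Dec 2.
Add 1 hour and 20 minutes leg 1 → 01:03 UTC (Dec 3).
Add 3 hours 24 minutes layover in Apia → 04:27 UTC.
Add 6 hours and 5 minutes leg 2 → 10:32 UTC.
Add 1 hour 53 minutes layover in Cordova Station → 12:25 UTC.
Add 12 hours 20 minutes leg 3 → 00:45 UTC (Dec 4).
Add 6 hours and 10 minutes layover in Marrick → 06:55 UTC.
Add 13 hours and 55 minutes leg 4 → 20:50 UTC.
Suva is UTC+12:00, so local arrival = 20:50 + 12:00 = 08:50 on Dec 5.

08:50 on December 5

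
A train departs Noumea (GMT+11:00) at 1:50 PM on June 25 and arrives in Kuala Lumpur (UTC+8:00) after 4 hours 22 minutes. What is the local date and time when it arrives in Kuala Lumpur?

Convert departure to UTC: 1:50 PM − 11:00 = 2:50 AM UTC on Jun 25.
Add 4 hours 22 minutes travel time → 7:12 AM UTC.
Kuala Lumpur is UTC+8:00, so local arrival = 7:12 AM + 8:00 = 3:12 PM on Jun 25.

3:12 PM on June 25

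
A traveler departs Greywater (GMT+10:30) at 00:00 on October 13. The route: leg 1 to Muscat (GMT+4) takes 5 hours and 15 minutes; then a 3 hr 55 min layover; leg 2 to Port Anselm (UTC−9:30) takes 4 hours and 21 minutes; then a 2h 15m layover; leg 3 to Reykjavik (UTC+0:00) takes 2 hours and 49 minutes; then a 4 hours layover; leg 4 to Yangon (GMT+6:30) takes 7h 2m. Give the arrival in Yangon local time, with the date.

01:37 on October 14

Convert departure to UTC: 00:00 − 10:30 = 13:30 UTC on Oct 12.
Add 5 hours and 15 minutes leg 1 → 18:45 UTC.
Add 3 hours and 55 minutes layover in Muscat → 22:40 UTC.
Add 4 hours 21 minutes leg 2 → 03:01 UTC (Oct 13).
Add 2 hours 15 minutes layover in Port Anselm → 05:16 UTC.
Add 2 hours 49 minutes leg 3 → 08:05 UTC.
Add 4 hours layover in Reykjavik → 12:05 UTC.
Add 7 hours and 2 minutes leg 4 → 19:07 UTC.
Yangon is UTC+6:30, so local arrival = 19:07 + 6:30 = 01:37 on Oct 14.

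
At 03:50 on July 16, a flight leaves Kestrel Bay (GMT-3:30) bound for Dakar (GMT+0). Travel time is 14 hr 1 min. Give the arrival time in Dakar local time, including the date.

Dakar is 3:30 ahead of Kestrel Bay.
After 14 hours and 1 minute it is 17:51 in Kestrel Bay.
Shift by the zone difference: 17:51 + 3:30 = 21:21 on Jul 16 in Dakar.

21:21 on July 16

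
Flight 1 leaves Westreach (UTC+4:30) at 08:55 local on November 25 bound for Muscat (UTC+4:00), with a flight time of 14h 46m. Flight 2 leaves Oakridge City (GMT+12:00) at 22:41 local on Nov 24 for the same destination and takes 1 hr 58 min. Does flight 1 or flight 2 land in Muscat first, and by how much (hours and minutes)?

Flight 1 in UTC: 08:55 − 4:30 = 04:25 on Nov 25.
+14 hours and 46 minutes → arrive 19:11 UTC on Nov 25.
Flight 2 in UTC: 22:41 − 12:00 = 10:41 on Nov 24.
+1 hour 58 minutes → arrive 12:39 UTC on Nov 24.
Flight 2 lands earlier by 30 hours 32 minutes.

the second, by 30 hours 32 minutes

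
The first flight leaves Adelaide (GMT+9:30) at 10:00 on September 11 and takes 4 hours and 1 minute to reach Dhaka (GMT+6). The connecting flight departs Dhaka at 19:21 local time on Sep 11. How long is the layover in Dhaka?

8 hours 50 minutes

Convert departure to UTC: 10:00 − 9:30 = 00:30 UTC on Sep 11.
Add 4 hours 1 minute flight time → 04:31 UTC.
Dhaka is UTC+6:00, so local arrival = 04:31 + 6:00 = 10:31 on Sep 11.
Layover = 19:21 − 10:31 = 8 hours 50 minutes.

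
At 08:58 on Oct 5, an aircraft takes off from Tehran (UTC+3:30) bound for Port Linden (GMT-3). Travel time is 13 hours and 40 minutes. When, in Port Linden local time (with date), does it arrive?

Port Linden is 6:30 behind Tehran.
After 13 hours and 40 minutes it is 22:38 in Tehran.
Shift by the zone difference: 22:38 − 6:30 = 16:08 on Oct 5 in Port Linden.

16:08 on Oct 5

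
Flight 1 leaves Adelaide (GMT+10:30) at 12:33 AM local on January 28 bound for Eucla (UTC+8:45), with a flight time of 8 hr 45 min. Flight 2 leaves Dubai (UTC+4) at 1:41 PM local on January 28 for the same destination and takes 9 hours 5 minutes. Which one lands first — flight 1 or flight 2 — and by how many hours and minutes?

Flight 1 in UTC: 12:33 AM − 10:30 = 2:03 PM on Jan 27.
+8 hours and 45 minutes → arrive 10:48 PM UTC on Jan 27.
Flight 2 in UTC: 1:41 PM − 4:00 = 9:41 AM on Jan 28.
+9 hours and 5 minutes → arrive 6:46 PM UTC on Jan 28.
Flight 1 lands earlier by 19 hours 58 minutes.

the first, by 19 hours 58 minutes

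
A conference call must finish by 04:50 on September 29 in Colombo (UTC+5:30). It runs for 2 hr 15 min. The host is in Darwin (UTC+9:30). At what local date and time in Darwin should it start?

06:35 on Sep 29

Target end time in UTC: 04:50 − 5:30 = 23:20 on Sep 28.
Subtract 2 hours and 15 minutes → start 21:05 UTC on Sep 28.
Darwin is UTC+9:30: 21:05 + 9:30 = 06:35 on Sep 29.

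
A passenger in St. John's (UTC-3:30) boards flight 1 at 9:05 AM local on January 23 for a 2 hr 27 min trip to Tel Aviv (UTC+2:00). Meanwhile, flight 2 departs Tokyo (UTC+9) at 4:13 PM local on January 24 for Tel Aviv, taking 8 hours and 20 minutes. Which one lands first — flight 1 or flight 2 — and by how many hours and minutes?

Flight 1 in UTC: 9:05 AM + 3:30 = 12:35 PM on Jan 23.
+2 hours 27 minutes → arrive 3:02 PM UTC on Jan 23.
Flight 2 in UTC: 4:13 PM − 9:00 = 7:13 AM on Jan 24.
+8 hours 20 minutes → arrive 3:33 PM UTC on Jan 24.
Flight 1 lands earlier by 24 hours 31 minutes.

the first, by 24 hours 31 minutes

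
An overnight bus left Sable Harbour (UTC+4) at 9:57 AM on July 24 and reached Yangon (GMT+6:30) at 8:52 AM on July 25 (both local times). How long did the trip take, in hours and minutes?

20 hours 25 minutes

Departure in UTC: 9:57 AM − 4:00 = 5:57 AM on Jul 24.
Arrival in UTC: 8:52 AM − 6:30 = 2:22 AM on Jul 25.
Elapsed = 2:22 AM − 5:57 AM (+1 day) = 20 hours 25 minutes.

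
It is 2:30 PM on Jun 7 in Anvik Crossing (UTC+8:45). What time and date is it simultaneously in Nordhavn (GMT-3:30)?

2:15 AM on Jun 7

In UTC: 2:30 PM − 8:45 = 5:45 AM on Jun 7.
Nordhavn is UTC−3:30: 5:45 AM − 3:30 = 2:15 AM on Jun 7.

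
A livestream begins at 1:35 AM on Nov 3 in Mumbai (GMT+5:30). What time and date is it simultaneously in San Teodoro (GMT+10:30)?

San Teodoro is 5:00 ahead of Mumbai.
Shift by the zone difference: 1:35 AM + 5:00 = 6:35 AM on Nov 3 in San Teodoro.

6:35 AM on November 3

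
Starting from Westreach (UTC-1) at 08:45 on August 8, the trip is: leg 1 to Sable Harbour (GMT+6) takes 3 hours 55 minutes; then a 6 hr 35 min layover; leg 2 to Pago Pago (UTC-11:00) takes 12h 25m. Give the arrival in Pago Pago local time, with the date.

Convert departure to UTC: 08:45 + 1:00 = 09:45 UTC on Aug 8.
Add 3 hours and 55 minutes leg 1 → 13:40 UTC.
Add 6 hours and 35 minutes layover in Sable Harbour → 20:15 UTC.
Add 12 hours 25 minutes leg 2 → 08:40 UTC (Aug 9).
Pago Pago is UTC−11:00, so local arrival = 08:40 − 11:00 = 21:40 on Aug 8.

21:40 on Aug 8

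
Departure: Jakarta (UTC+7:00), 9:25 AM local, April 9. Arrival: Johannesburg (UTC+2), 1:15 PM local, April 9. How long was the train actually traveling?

8 hours 50 minutes

Johannesburg is 5:00 behind Jakarta.
Clock-face elapsed time (ignoring zones) is 3 hours 50 minutes.
Actual elapsed = 3 hours 50 minutes + 5:00 = 8 hours 50 minutes.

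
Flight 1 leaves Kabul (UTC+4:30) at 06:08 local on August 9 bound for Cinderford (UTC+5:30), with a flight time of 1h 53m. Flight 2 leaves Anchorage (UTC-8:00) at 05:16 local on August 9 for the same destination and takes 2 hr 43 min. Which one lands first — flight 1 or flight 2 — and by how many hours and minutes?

the first, by 12 hours 28 minutes

Flight 1 in UTC: 06:08 − 4:30 = 01:38 on Aug 9.
+1 hour and 53 minutes → arrive 03:31 UTC on Aug 9.
Flight 2 in UTC: 05:16 + 8:00 = 13:16 on Aug 9.
+2 hours and 43 minutes → arrive 15:59 UTC on Aug 9.
Flight 1 lands earlier by 12 hours 28 minutes.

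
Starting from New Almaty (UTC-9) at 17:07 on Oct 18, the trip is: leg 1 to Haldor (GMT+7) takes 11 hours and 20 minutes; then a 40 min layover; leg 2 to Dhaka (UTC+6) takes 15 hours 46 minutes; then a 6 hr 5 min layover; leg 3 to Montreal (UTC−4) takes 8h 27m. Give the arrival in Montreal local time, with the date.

16:25 on October 20

Convert departure to UTC: 17:07 + 9:00 = 02:07 UTC on Oct 19.
Add 11 hours and 20 minutes leg 1 → 13:27 UTC.
Add 40 minutes layover in Haldor → 14:07 UTC.
Add 15 hours and 46 minutes leg 2 → 05:53 UTC (Oct 20).
Add 6 hours and 5 minutes layover in Dhaka → 11:58 UTC.
Add 8 hours 27 minutes leg 3 → 20:25 UTC.
Montreal is UTC−4:00, so local arrival = 20:25 − 4:00 = 16:25 on Oct 20.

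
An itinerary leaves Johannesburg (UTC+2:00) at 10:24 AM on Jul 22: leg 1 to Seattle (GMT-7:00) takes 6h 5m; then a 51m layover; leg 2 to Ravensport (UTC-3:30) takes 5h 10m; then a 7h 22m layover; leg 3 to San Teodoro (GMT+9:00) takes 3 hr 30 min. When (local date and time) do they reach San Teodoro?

4:22 PM on July 23

Convert departure to UTC: 10:24 AM − 2:00 = 8:24 AM UTC on Jul 22.
Add 6 hours 5 minutes leg 1 → 2:29 PM UTC.
Add 51 minutes layover in Seattle → 3:20 PM UTC.
Add 5 hours and 10 minutes leg 2 → 8:30 PM UTC.
Add 7 hours 22 minutes layover in Ravensport → 3:52 AM UTC (Jul 23).
Add 3 hours and 30 minutes leg 3 → 7:22 AM UTC.
San Teodoro is UTC+9:00, so local arrival = 7:22 AM + 9:00 = 4:22 PM on Jul 23.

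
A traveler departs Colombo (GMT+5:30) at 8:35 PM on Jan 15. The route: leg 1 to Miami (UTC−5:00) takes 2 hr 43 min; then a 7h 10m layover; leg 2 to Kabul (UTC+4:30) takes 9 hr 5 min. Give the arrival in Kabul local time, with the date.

Convert departure to UTC: 8:35 PM − 5:30 = 3:05 PM UTC on Jan 15.
Add 2 hours 43 minutes leg 1 → 5:48 PM UTC.
Add 7 hours 10 minutes layover in Miami → 12:58 AM UTC (Jan 16).
Add 9 hours 5 minutes leg 2 → 10:03 AM UTC.
Kabul is UTC+4:30, so local arrival = 10:03 AM + 4:30 = 2:33 PM on Jan 16.

2:33 PM on January 16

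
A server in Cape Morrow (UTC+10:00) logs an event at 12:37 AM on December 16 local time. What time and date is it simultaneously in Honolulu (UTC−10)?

Honolulu is 20:00 behind Cape Morrow.
Shift by the zone difference: 12:37 AM − 20:00 = 4:37 AM on Dec 15 in Honolulu.

4:37 AM on December 15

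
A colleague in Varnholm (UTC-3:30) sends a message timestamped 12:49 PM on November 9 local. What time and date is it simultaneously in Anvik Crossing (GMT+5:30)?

9:49 PM on November 9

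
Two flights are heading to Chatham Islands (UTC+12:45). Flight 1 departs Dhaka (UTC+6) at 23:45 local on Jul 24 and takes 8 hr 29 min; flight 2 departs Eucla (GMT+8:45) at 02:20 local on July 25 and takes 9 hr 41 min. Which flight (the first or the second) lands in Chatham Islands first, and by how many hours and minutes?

the first, by 1 hour 2 minutes

Flight 1 in UTC: 23:45 − 6:00 = 17:45 on Jul 24.
+8 hours 29 minutes → arrive 02:14 UTC on Jul 25.
Flight 2 in UTC: 02:20 − 8:45 = 17:35 on Jul 24.
+9 hours 41 minutes → arrive 03:16 UTC on Jul 25.
Flight 1 lands earlier by 1 hour 2 minutes.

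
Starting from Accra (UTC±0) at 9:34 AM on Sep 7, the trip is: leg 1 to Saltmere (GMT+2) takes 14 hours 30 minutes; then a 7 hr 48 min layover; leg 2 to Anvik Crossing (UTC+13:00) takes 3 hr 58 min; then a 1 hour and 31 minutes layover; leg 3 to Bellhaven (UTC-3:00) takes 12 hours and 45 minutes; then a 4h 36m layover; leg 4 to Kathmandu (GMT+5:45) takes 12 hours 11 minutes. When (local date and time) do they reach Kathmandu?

12:38 AM on September 10

Accra is at UTC+0, so departure is already 9:34 AM UTC on Sep 7.
Add 14 hours and 30 minutes leg 1 → 12:04 AM UTC (Sep 8).
Add 7 hours and 48 minutes layover in Saltmere → 7:52 AM UTC.
Add 3 hours 58 minutes leg 2 → 11:50 AM UTC.
Add 1 hour 31 minutes layover in Anvik Crossing → 1:21 PM UTC.
Add 12 hours 45 minutes leg 3 → 2:06 AM UTC (Sep 9).
Add 4 hours 36 minutes layover in Bellhaven → 6:42 AM UTC.
Add 12 hours and 11 minutes leg 4 → 6:53 PM UTC.
Kathmandu is UTC+5:45, so local arrival = 6:53 PM + 5:45 = 12:38 AM on Sep 10.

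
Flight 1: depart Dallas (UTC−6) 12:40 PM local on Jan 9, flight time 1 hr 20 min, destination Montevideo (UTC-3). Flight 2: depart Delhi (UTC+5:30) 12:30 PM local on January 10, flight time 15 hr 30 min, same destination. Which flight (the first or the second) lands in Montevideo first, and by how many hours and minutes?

the first, by 26 hours 30 minutes

Flight 1 in UTC: 12:40 PM + 6:00 = 6:40 PM on Jan 9.
+1 hour 20 minutes → arrive 8:00 PM UTC on Jan 9.
Flight 2 in UTC: 12:30 PM − 5:30 = 7:00 AM on Jan 10.
+15 hours 30 minutes → arrive 10:30 PM UTC on Jan 10.
Flight 1 lands earlier by 26 hours 30 minutes.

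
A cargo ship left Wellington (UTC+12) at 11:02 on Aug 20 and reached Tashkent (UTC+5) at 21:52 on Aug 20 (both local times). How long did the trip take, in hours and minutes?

Tashkent is 7:00 behind Wellington.
Clock-face elapsed time (ignoring zones) is 10 hours 50 minutes.
Actual elapsed = 10 hours 50 minutes + 7:00 = 17 hours 50 minutes.

17 hours 50 minutes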